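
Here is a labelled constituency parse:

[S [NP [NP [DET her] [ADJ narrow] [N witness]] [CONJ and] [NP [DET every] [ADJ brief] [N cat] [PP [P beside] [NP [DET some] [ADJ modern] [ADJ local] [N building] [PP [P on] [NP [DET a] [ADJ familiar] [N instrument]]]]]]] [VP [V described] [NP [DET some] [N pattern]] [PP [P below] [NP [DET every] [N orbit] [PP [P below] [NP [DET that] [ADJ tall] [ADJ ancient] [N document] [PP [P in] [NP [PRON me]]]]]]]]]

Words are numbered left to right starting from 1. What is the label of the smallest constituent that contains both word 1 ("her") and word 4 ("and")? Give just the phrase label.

Word 1 lies under S → NP → NP → DET; word 4 lies under S → NP → CONJ. The lowest shared node is the NP.

NP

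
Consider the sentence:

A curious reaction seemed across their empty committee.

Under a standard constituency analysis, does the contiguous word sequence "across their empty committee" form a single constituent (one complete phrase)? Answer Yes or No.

Yes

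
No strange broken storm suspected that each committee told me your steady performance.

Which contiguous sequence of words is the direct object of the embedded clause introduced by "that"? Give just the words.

your steady performance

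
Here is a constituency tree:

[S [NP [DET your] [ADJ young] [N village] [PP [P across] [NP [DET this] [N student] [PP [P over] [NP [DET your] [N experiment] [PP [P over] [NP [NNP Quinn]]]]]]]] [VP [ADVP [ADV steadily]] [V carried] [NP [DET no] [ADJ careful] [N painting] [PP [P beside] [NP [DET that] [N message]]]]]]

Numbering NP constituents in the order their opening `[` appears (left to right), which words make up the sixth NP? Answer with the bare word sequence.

that message

The NP opening brackets appear, in order, over: "your young village across this student over your experiment over Quinn"; "this student over your experiment over Quinn"; "your experiment over Quinn"; "Quinn"; "no careful painting beside that message"; "that message". The sixth one spans "that message".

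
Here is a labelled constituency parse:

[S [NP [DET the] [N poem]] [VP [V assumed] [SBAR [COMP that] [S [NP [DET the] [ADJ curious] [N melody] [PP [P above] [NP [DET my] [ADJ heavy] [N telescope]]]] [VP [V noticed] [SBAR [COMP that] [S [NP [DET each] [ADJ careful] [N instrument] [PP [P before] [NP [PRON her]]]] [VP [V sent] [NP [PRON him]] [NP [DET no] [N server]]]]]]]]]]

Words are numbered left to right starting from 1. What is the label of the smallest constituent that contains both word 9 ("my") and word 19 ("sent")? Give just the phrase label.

Word 9 lies under S → VP → SBAR → S → NP → PP → NP → DET; word 19 lies under S → VP → SBAR → S → VP → SBAR → S → VP → V. The lowest shared node is the S.

S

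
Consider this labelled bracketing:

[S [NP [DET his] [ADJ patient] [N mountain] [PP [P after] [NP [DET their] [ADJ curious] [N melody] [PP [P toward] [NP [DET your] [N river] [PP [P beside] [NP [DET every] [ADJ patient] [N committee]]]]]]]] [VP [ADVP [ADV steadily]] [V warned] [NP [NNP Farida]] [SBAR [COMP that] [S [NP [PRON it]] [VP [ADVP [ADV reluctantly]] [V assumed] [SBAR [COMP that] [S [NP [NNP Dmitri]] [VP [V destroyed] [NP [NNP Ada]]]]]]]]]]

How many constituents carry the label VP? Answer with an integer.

3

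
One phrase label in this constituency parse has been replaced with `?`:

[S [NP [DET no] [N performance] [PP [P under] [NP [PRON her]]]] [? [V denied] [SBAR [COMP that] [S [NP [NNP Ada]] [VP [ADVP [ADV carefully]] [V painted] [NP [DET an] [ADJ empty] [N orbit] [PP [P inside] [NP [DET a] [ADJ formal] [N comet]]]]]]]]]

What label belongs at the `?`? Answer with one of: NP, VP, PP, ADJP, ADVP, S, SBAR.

VP

Looking at what the `?` directly dominates — V 'denied', SBAR — this is a verb phrase (VP).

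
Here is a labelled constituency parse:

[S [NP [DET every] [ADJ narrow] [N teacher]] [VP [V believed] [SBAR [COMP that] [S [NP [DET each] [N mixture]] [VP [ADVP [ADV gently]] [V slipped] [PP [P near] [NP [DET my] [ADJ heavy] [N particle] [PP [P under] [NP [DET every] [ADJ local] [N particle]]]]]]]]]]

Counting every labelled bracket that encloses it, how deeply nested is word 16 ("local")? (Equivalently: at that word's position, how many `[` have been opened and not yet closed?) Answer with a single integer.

10

The word sits inside ADJ, which is inside NP, inside PP, inside NP, inside PP, inside VP, inside S, inside SBAR, inside VP, inside S — 10 brackets in all.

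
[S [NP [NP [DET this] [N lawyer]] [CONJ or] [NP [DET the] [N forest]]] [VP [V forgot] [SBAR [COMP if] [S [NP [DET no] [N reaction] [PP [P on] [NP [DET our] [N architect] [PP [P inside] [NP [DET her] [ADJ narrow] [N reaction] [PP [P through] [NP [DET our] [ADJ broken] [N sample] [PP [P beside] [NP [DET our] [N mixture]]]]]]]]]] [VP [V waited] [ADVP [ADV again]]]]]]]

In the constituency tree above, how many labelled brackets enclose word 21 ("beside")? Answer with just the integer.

13

Counting open brackets not yet closed at "beside": [S [VP [SBAR [S [NP [PP [NP [PP [NP [PP [NP [PP [P = 13.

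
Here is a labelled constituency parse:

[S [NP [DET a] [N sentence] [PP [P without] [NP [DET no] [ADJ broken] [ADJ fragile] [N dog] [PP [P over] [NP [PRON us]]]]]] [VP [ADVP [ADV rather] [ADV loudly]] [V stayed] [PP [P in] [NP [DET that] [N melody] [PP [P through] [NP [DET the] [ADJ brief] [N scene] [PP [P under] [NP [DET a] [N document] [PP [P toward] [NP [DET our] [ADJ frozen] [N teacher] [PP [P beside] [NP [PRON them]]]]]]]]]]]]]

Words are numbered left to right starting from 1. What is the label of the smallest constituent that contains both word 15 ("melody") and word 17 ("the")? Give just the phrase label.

Both words fall inside [NP that melody through the brief scene under a document toward our frozen teacher beside them] (words 14–28), and no smaller constituent contains them both. Label: NP.

NP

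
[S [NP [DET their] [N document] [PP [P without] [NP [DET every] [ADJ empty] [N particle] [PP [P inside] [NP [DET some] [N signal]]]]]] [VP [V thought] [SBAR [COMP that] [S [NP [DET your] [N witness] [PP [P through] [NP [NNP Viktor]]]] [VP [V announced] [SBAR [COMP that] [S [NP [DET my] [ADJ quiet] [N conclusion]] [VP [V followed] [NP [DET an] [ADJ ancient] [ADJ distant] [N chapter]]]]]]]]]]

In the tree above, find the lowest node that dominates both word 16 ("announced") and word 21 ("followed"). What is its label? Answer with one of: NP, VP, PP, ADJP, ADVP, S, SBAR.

VP

Both words fall inside [VP announced that my quiet conclusion followed an ancient distant chapter] (words 16–25), and no smaller constituent contains them both. Label: VP.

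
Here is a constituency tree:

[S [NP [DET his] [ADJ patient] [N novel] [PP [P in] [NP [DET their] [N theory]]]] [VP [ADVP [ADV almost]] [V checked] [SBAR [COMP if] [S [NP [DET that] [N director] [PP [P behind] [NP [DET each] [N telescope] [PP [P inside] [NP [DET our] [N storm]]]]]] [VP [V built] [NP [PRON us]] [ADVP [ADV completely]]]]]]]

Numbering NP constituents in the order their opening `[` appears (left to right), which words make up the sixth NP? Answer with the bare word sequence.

us

Opening `[NP` markers occur at word positions 1, 5, 10, 13, 16, 19; the sixth of these opens the constituent [NP us].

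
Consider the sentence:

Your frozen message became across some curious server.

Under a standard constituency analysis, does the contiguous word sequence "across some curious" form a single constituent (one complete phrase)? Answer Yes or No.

The smallest constituent containing the whole sequence is the prepositional phrase [PP across some curious server], but the sequence is only part of it — it straddles the boundary between preposition "across" and noun phrase "some curious server".

No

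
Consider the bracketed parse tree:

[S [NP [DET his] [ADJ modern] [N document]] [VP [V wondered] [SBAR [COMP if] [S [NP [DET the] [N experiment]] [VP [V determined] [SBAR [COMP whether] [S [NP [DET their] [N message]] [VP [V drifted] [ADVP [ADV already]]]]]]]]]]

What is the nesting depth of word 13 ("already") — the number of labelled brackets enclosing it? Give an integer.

Counting open brackets not yet closed at "already": [S [VP [SBAR [S [VP [SBAR [S [VP [ADVP [ADV = 10.

10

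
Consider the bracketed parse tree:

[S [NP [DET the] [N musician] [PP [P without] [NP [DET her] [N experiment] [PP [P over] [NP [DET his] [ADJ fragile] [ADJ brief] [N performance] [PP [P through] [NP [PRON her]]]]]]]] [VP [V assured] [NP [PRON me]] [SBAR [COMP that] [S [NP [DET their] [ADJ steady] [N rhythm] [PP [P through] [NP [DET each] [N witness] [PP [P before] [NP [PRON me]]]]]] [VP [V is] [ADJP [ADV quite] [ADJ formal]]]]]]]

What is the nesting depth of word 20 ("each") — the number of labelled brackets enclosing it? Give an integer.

8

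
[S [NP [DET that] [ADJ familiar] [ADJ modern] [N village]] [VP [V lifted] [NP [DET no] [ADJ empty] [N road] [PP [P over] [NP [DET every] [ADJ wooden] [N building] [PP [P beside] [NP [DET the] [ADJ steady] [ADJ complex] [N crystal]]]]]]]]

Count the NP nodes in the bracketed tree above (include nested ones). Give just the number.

Scanning left to right, an opening `[NP` appears at word positions 1, 6, 10, 14 — 4 in total.

4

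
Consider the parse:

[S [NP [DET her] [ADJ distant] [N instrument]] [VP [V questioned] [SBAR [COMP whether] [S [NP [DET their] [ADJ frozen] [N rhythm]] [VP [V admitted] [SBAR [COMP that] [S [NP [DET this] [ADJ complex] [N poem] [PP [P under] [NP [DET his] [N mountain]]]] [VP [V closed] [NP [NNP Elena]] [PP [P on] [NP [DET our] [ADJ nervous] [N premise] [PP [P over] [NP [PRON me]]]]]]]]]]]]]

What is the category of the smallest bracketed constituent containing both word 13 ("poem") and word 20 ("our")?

S

Both words fall inside [S this complex poem under his mountain closed Elena on our nervous premise over me] (words 11–24), and no smaller constituent contains them both. Label: S.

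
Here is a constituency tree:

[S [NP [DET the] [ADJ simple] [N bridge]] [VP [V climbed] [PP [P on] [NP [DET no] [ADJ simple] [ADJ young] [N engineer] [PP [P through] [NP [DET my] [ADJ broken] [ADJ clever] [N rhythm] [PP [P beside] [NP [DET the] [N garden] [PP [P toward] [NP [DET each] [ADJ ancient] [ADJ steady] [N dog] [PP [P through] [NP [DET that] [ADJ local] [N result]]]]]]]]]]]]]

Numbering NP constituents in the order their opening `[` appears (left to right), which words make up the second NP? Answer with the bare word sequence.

In left-to-right order the NP constituents are "the simple bridge"; "no simple young engineer through my broken clever rhythm beside the garden toward each ancient steady dog through that local result"; "my broken clever rhythm beside the garden toward each ancient steady dog through that local result"; "the garden toward each ancient steady dog through that local result"; "each ancient steady dog through that local result"; "that local result". Number 2 is "no simple young engineer through my broken clever rhythm beside the garden toward each ancient steady dog through that local result".

no simple young engineer through my broken clever rhythm beside the garden toward each ancient steady dog through that local result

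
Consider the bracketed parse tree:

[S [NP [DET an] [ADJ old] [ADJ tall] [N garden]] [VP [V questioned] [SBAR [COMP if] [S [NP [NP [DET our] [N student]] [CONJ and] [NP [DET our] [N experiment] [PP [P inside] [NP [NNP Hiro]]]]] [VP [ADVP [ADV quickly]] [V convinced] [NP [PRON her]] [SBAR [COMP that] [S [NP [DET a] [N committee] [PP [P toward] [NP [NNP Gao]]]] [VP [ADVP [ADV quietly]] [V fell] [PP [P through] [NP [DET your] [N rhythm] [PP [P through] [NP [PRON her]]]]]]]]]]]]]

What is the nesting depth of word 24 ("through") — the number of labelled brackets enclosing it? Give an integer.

Counting open brackets not yet closed at "through": [S [VP [SBAR [S [VP [SBAR [S [VP [PP [P = 10.

10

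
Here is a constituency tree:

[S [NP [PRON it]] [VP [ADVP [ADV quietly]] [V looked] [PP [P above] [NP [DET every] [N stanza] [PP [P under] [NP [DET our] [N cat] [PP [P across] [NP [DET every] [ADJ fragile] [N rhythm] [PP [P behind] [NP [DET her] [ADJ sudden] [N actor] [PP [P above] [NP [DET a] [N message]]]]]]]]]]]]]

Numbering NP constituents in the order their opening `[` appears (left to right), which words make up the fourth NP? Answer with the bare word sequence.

every fragile rhythm behind her sudden actor above a message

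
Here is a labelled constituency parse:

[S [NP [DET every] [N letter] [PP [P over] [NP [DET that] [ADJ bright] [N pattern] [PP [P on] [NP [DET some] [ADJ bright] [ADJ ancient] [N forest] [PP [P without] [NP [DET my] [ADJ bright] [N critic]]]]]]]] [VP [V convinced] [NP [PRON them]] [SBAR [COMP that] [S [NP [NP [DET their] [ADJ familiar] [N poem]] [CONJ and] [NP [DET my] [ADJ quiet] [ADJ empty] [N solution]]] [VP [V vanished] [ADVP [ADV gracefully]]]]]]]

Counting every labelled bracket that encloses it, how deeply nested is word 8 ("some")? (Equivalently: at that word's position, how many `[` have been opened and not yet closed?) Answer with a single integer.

Path from the root down to the word: S → NP → PP → NP → PP → NP → DET. That is 7 enclosing brackets.

7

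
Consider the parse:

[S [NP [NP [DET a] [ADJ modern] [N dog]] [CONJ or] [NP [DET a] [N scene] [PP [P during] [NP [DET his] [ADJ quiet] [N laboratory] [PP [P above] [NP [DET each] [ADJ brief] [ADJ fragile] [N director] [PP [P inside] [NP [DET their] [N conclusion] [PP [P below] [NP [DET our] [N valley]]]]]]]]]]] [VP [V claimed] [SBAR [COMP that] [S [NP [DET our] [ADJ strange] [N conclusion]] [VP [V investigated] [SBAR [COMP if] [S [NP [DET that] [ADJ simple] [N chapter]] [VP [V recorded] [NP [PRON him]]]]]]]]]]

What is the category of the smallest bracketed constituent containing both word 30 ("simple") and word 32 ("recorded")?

S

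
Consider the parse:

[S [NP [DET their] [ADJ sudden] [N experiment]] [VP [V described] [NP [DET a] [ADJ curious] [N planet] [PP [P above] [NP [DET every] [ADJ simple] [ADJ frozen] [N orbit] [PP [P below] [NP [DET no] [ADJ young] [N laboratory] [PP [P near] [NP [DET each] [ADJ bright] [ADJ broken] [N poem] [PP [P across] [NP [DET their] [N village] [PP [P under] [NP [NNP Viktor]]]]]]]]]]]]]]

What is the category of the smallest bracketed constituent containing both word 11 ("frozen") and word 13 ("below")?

NP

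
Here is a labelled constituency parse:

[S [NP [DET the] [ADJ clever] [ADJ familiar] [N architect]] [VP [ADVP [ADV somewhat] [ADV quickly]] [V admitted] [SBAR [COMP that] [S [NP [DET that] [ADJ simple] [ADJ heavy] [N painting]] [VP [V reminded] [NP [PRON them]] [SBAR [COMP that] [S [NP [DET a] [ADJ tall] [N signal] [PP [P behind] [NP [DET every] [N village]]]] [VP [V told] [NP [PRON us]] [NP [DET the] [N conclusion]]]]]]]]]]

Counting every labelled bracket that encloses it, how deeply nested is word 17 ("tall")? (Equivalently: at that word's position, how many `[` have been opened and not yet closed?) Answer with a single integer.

9

Counting open brackets not yet closed at "tall": [S [VP [SBAR [S [VP [SBAR [S [NP [ADJ = 9.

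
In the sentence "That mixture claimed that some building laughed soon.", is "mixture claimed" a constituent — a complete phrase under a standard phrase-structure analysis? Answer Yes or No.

No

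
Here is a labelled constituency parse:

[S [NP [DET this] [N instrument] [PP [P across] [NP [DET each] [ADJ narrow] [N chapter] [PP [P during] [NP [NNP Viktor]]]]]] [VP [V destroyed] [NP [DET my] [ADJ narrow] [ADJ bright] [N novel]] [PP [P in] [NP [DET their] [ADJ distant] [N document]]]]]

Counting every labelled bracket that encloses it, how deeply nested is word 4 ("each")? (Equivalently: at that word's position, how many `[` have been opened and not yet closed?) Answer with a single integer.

5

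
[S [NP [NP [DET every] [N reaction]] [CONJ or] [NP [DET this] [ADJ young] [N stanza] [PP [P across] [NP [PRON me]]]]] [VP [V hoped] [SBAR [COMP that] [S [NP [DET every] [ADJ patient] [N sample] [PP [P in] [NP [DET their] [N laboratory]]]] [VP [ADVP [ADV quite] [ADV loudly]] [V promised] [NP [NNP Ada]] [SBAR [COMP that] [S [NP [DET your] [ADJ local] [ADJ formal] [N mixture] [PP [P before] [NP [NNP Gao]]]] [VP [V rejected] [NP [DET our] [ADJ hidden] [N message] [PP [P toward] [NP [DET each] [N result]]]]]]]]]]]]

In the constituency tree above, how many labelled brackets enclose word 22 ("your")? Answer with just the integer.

9

Counting open brackets not yet closed at "your": [S [VP [SBAR [S [VP [SBAR [S [NP [DET = 9.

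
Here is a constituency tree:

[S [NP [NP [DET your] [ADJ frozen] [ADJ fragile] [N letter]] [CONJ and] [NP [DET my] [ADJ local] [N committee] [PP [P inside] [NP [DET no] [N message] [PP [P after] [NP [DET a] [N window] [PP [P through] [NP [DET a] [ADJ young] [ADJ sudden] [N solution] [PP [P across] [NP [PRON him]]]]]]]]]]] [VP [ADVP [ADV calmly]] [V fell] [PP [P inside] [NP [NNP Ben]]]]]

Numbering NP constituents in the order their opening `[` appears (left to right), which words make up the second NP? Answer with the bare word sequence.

your frozen fragile letter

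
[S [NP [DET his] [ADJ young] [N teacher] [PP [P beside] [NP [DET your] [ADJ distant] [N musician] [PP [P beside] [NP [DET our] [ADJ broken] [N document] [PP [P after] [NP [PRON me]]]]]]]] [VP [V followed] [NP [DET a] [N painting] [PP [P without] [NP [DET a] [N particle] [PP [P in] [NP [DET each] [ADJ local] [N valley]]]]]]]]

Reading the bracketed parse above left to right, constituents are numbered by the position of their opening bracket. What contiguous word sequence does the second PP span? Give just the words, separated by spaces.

beside our broken document after me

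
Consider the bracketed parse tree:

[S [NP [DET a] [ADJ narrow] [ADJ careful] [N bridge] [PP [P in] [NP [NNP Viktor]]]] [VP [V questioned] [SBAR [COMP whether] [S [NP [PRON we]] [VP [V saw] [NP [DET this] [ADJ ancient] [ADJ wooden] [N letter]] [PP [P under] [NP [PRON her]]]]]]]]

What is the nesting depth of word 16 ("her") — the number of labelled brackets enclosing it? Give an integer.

8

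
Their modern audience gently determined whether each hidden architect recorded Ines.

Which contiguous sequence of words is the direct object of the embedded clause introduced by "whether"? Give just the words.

"recorded" heads the VP of the embedded clause introduced by "whether", and "Ines" is its direct object.

Ines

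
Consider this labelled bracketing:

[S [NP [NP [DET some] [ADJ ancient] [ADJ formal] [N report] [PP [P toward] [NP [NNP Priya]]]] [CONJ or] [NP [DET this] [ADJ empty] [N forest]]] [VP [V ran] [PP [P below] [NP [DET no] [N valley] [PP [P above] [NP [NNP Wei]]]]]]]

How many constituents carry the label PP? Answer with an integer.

3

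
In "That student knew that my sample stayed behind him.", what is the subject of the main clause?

that student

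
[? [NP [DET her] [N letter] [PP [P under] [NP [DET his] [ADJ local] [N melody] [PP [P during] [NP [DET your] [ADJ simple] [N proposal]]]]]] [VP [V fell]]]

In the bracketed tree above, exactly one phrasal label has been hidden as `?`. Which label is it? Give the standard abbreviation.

A constituent whose immediate children are NP, VP is a clause: S.

S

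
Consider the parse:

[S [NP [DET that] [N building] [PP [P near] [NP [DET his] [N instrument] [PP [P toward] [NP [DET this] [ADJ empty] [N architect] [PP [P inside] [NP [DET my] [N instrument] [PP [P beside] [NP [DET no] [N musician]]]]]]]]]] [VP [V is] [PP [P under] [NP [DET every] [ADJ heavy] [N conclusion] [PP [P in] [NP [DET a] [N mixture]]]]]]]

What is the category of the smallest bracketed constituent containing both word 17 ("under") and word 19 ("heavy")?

Both words fall inside [PP under every heavy conclusion in a mixture] (words 17–23), and no smaller constituent contains them both. Label: PP.

PP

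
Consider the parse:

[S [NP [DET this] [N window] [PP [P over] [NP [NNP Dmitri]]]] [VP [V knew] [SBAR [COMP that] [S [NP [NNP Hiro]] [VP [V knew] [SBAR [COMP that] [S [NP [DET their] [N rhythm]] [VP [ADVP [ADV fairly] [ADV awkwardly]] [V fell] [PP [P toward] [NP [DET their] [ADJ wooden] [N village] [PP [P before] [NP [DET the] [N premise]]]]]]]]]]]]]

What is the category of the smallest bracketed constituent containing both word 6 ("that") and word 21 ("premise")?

SBAR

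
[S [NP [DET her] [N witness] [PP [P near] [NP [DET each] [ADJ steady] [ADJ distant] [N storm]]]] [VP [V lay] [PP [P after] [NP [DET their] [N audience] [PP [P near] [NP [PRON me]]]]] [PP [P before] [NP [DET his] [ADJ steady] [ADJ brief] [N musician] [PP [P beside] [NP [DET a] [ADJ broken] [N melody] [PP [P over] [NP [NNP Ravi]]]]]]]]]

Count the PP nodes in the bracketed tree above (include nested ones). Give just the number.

6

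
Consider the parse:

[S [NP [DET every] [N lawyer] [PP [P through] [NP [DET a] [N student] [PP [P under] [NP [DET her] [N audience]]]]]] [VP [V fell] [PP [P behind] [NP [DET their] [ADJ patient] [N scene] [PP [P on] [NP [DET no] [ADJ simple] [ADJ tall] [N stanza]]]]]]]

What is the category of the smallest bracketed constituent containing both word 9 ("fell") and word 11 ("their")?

VP

The smallest bracket enclosing both words is [VP fell behind their patient scene on no simple tall stanza], so the label is VP.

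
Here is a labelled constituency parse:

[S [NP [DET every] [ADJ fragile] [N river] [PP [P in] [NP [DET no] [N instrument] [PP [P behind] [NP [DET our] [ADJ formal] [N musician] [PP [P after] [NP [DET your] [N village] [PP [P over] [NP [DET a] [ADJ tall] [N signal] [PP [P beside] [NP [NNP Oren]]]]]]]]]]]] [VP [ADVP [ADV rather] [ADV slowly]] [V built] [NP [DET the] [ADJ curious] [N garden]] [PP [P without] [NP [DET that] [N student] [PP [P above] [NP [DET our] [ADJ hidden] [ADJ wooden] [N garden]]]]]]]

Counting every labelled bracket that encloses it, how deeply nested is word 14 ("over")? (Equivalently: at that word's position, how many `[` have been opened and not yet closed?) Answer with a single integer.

10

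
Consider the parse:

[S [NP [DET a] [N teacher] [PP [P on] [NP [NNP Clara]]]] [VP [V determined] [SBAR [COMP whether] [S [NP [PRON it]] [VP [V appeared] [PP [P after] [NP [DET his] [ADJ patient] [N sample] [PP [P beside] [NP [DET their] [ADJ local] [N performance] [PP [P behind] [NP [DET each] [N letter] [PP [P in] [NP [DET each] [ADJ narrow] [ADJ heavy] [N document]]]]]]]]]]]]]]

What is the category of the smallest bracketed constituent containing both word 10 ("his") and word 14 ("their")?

NP

Both words fall inside [NP his patient sample beside their local performance behind each letter in each narrow heavy document] (words 10–24), and no smaller constituent contains them both. Label: NP.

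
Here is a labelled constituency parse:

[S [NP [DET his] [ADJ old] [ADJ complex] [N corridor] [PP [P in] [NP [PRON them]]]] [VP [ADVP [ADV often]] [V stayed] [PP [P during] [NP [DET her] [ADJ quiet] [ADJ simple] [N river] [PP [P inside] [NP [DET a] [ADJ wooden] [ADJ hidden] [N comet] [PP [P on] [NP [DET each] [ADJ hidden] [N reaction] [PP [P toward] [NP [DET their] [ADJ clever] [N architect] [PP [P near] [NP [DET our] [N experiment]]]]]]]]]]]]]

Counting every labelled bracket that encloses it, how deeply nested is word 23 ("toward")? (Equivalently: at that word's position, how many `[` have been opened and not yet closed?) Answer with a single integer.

10

Path from the root down to the word: S → VP → PP → NP → PP → NP → PP → NP → PP → P. That is 10 enclosing brackets.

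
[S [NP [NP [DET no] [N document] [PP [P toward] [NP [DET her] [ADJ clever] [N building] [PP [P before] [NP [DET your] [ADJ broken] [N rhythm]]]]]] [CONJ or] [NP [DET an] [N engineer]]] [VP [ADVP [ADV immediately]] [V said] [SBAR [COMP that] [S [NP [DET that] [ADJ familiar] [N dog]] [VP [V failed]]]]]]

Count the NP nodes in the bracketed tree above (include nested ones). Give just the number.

6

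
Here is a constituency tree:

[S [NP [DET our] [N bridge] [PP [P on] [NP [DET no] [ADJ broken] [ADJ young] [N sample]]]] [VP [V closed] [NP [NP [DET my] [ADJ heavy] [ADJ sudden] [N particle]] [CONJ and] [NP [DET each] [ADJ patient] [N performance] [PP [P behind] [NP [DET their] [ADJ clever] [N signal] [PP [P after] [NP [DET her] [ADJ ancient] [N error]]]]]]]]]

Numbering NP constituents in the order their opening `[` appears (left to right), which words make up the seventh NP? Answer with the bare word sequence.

her ancient error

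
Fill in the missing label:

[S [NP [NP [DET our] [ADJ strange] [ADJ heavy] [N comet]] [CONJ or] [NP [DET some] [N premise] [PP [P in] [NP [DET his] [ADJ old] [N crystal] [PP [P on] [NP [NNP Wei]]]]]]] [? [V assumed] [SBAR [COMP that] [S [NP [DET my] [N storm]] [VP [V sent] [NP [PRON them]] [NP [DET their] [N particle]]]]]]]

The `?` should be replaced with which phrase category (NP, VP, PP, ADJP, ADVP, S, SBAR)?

Looking at what the `?` directly dominates — V 'assumed', SBAR — this is a verb phrase (VP).

VP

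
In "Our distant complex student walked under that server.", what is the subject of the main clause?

our distant complex student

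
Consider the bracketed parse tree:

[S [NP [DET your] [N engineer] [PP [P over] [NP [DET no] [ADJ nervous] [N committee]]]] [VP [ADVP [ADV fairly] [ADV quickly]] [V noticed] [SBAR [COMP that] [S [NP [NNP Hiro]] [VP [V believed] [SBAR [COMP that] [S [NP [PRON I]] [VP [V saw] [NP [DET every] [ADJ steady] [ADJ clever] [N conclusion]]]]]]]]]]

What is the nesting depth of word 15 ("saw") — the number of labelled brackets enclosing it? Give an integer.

9

Path from the root down to the word: S → VP → SBAR → S → VP → SBAR → S → VP → V. That is 9 enclosing brackets.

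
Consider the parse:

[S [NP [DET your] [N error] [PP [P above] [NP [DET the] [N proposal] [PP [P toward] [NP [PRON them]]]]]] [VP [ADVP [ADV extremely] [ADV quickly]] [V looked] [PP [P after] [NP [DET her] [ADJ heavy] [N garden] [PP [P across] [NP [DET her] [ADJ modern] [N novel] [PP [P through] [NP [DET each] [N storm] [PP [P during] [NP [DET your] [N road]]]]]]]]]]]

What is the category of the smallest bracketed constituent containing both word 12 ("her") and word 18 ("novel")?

NP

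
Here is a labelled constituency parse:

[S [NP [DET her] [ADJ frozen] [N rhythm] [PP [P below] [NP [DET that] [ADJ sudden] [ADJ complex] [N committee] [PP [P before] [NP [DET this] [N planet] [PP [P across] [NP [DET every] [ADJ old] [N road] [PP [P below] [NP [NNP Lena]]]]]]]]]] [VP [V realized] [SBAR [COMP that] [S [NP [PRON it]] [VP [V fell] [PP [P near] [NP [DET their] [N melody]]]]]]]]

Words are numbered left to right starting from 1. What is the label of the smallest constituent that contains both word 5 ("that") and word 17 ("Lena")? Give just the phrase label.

NP

Word 5 lies under S → NP → PP → NP → DET; word 17 lies under S → NP → PP → NP → PP → NP → PP → NP → PP → NP → NNP. The lowest shared node is the NP.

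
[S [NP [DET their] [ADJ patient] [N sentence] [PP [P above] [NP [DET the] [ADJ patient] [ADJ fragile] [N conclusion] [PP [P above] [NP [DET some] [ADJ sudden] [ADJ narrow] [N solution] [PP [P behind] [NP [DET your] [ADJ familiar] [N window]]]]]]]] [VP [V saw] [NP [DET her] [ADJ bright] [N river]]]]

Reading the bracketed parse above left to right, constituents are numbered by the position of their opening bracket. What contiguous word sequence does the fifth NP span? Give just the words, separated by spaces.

her bright river

Opening `[NP` markers occur at word positions 1, 5, 10, 15, 19; the fifth of these opens the constituent [NP her bright river].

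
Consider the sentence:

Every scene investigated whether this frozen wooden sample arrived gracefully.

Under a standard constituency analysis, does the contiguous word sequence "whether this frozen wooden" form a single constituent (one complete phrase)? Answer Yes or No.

No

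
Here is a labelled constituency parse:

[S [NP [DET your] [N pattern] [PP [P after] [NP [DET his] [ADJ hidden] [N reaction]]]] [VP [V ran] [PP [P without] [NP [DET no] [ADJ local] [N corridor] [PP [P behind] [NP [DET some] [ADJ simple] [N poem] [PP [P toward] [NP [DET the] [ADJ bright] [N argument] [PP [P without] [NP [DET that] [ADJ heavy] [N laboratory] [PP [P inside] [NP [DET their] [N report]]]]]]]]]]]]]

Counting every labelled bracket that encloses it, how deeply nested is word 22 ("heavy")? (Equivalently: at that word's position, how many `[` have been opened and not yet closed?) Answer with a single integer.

11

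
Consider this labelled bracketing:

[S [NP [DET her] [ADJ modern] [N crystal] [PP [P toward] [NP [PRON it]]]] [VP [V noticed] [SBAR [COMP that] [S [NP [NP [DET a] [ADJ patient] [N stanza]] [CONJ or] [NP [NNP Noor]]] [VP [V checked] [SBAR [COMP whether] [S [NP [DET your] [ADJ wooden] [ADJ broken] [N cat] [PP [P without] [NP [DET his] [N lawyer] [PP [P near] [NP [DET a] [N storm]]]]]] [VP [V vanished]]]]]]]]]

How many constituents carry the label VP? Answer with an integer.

Scanning left to right, an opening `[VP` appears at word positions 6, 13, 25 — 3 in total.

3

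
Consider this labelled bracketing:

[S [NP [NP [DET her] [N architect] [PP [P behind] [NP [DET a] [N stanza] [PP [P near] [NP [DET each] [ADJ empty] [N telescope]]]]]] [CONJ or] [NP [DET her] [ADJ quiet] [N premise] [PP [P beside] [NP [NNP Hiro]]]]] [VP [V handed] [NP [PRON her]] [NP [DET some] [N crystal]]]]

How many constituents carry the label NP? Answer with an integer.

8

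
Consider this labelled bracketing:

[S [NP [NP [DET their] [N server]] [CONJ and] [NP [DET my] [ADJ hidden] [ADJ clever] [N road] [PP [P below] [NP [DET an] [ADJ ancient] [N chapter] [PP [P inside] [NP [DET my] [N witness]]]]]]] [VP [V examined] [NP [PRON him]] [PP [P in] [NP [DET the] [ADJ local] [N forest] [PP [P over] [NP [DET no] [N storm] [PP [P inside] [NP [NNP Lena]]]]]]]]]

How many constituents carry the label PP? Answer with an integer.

5

Listing each PP by its span: [PP below an ancient chapter inside my witness]; [PP inside my witness]; [PP in the local forest over no storm inside Lena]; [PP over no storm inside Lena]; [PP inside Lena] — that makes 5.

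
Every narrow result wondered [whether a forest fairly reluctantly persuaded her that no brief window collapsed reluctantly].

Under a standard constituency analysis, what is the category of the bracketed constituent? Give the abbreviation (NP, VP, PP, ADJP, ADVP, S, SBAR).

"whether" is the head of the bracketed span, so the span is a subordinate clause: SBAR.

SBAR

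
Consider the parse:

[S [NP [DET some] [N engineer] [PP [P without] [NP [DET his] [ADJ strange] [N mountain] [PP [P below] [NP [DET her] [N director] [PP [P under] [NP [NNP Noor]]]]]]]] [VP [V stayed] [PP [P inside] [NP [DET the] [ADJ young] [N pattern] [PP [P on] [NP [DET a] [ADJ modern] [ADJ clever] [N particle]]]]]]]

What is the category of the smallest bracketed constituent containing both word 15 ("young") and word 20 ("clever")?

The smallest bracket enclosing both words is [NP the young pattern on a modern clever particle], so the label is NP.

NP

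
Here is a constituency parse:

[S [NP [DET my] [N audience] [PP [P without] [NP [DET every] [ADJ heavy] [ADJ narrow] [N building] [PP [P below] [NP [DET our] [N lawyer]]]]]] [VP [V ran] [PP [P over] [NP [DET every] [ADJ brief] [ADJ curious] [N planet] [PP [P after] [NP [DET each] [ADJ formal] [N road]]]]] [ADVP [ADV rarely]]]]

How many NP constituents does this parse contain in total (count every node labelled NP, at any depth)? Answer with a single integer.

5

The NP constituents are: [NP my audience without every heavy narrow building below our lawyer]; [NP every heavy narrow building below our lawyer]; [NP our lawyer]; [NP every brief curious planet after each formal road]; [NP each formal road]. Total: 5.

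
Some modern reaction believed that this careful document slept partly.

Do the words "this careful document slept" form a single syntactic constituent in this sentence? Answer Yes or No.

The smallest constituent containing the whole sequence is the clause [S this careful document slept partly], but the sequence is only part of it — it straddles the boundary between noun phrase "this careful document" and verb phrase "slept partly".

No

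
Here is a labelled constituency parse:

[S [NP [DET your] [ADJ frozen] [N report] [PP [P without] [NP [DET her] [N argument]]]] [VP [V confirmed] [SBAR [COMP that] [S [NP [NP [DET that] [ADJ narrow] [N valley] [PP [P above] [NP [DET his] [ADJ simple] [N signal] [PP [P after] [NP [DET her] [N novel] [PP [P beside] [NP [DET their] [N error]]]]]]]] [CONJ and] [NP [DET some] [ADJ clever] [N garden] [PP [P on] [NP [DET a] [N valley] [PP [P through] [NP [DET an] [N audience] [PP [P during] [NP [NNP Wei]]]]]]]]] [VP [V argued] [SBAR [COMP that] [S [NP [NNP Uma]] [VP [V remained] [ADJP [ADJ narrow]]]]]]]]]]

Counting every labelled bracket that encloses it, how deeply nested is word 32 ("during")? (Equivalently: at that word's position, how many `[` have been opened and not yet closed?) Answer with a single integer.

12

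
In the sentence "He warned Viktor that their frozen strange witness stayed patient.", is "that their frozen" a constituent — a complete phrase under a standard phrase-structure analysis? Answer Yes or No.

No

The smallest constituent containing the whole sequence is the subordinate clause [SBAR that their frozen strange witness stayed patient], but the sequence is only part of it — it straddles the boundary between complementizer "that" and clause "their frozen strange witness stayed patient".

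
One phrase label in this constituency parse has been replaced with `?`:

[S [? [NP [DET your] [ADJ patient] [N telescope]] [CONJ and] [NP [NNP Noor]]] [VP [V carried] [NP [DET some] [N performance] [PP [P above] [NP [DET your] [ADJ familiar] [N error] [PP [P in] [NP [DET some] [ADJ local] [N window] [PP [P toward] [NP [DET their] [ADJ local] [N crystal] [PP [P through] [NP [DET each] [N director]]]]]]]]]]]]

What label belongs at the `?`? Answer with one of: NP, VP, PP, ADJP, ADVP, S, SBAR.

NP

Looking at what the `?` directly dominates — NP, CONJ 'and', NP — this is a noun phrase (NP).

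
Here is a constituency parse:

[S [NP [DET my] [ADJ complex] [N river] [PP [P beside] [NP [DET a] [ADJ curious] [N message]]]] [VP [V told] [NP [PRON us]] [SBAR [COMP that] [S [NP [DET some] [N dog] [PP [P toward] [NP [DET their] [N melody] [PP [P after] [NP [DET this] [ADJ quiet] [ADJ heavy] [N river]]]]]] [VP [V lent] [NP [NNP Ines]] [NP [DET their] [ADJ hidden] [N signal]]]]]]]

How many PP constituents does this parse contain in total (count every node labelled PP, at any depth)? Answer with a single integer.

Scanning left to right, an opening `[PP` appears at word positions 4, 13, 16 — 3 in total.

3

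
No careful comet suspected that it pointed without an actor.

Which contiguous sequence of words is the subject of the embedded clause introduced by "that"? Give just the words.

In the embedded clause introduced by "that" the verb is "pointed"; the NP preceding it, "it", is the subject.

it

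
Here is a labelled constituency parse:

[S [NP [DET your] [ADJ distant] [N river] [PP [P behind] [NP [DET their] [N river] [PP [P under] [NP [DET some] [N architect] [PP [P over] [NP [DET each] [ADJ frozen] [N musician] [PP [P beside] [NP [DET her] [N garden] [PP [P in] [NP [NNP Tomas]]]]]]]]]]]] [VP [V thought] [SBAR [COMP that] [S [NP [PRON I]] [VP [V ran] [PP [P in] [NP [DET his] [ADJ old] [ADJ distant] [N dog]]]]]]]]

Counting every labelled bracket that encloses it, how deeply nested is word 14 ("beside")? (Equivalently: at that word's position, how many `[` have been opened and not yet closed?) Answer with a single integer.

Path from the root down to the word: S → NP → PP → NP → PP → NP → PP → NP → PP → P. That is 10 enclosing brackets.

10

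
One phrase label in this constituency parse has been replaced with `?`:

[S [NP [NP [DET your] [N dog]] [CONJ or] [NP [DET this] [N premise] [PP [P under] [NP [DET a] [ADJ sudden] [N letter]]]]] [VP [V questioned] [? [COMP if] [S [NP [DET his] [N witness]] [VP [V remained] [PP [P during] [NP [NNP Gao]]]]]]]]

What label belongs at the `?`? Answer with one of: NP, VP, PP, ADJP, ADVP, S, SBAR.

SBAR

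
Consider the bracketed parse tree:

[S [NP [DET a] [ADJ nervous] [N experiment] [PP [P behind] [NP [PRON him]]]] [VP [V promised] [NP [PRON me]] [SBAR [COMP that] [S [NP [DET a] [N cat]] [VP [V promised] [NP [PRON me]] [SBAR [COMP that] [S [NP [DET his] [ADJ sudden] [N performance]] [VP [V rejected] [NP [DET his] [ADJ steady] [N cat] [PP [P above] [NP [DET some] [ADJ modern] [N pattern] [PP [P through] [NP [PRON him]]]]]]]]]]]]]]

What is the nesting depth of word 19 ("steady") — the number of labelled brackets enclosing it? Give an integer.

10

The word sits inside ADJ, which is inside NP, inside VP, inside S, inside SBAR, inside VP, inside S, inside SBAR, inside VP, inside S — 10 brackets in all.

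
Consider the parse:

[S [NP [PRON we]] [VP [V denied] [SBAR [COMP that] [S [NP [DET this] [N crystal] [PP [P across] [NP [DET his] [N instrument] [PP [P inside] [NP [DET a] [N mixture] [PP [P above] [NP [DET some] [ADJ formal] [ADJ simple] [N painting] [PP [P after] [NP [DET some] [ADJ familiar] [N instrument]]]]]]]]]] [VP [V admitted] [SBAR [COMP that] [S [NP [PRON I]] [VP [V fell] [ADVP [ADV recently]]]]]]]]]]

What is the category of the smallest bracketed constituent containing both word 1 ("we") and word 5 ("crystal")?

The smallest bracket enclosing both words is [S we denied that this crystal across his instrument inside a mixture above some formal simple painting after some familiar instrument admitted that I fell recently], so the label is S.

S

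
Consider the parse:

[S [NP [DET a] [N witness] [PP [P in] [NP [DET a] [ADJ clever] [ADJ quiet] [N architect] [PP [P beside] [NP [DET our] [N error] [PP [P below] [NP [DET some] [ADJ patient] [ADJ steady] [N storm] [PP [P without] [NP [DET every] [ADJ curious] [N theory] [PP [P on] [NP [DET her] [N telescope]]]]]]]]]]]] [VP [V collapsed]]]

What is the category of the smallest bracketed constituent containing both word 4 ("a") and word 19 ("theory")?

Both words fall inside [NP a clever quiet architect beside our error below some patient steady storm without every curious theory on her telescope] (words 4–22), and no smaller constituent contains them both. Label: NP.

NP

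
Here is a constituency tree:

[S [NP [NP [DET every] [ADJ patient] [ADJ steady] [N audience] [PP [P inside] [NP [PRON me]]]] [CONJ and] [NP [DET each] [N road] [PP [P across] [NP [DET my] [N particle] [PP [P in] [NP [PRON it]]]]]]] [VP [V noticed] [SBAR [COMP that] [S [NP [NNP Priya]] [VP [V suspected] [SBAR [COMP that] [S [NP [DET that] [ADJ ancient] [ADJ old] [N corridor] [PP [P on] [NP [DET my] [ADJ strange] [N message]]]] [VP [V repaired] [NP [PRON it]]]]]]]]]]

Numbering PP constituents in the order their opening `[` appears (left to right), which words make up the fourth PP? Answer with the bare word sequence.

on my strange message

In left-to-right order the PP constituents are "inside me"; "across my particle in it"; "in it"; "on my strange message". Number 4 is "on my strange message".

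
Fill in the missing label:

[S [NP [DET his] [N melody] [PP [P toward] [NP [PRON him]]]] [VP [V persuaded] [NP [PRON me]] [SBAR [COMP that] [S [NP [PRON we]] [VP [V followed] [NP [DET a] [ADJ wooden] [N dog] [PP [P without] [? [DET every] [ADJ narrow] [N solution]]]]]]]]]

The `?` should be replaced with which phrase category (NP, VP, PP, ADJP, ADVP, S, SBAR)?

NP

The `?` node immediately contains: DET 'every', ADJ 'narrow', N 'solution'. That is the internal structure of a noun phrase, so the label is NP.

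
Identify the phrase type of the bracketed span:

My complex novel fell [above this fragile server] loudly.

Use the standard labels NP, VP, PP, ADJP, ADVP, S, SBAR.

PP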